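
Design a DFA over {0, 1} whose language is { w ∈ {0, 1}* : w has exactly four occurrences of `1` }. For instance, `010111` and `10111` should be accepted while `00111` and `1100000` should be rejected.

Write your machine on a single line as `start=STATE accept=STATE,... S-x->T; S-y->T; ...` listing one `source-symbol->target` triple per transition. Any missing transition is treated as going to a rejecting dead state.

start=q0; accept=q4; q0-0->q0; q0-1->q1; q1-0->q1; q1-1->q2; q2-0->q2; q2-1->q3; q3-0->q3; q3-1->q4; q4-0->q4; q4-1->q5; q5-0->q5; q5-1->q5

Only the number of `1`s matters, and only up to 5. Make a chain q0 → q1 → q2 → q3 → q4 → q5 advanced by each `1` (with q5 absorbing); every other symbol self-loops. The accepting set is {q4}.
6 states suffice.
        0   1  
>  q0   q0  q1 
   q1   q1  q2 
   q2   q2  q3 
   q3   q3  q4 
 * q4   q4  q5 
   q5   q5  q5 
(> = start, * = accepting)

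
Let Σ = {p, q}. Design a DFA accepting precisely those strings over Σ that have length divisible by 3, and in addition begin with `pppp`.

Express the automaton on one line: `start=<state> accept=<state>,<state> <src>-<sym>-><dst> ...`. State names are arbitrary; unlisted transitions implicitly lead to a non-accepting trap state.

start=S0 accept=S7 S0-p->S1 S0-q->S2 S1-p->S3 S1-q->S2 S2-p->S2 S2-q->S2 S3-p->S4 S3-q->S2 S4-p->S5 S4-q->S2 S5-p->S6 S5-q->S6 S6-p->S7 S6-q->S7 S7-p->S5 S7-q->S5

Handle the two conditions separately and then intersect. The first has 3 states tracking the input length modulo 3; the second has 6 states tracking whether the input so far still matches the prefix `pppp`. A product state is a pair (one from each), accepting exactly when both do. After merging equivalent states the machine shrinks.
An 8-state machine:
        p   q  
>  S0   S1  S2 
   S1   S3  S2 
   S2   S2  S2 
   S3   S4  S2 
   S4   S5  S2 
   S5   S6  S6 
   S6   S7  S7 
 * S7   S5  S5 
(> = start, * = accepting)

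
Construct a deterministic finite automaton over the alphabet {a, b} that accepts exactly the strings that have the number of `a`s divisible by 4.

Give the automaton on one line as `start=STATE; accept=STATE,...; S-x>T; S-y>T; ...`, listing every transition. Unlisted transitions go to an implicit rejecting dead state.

start=S0; accept=S0; S0-a>S1; S0-b>S0; S1-a>S2; S1-b>S1; S2-a>S3; S2-b>S2; S3-a>S0; S3-b>S3

Keep the running count of `a`s modulo 4: each `a` advances along the cycle S0 → S1 → S2 → S3 → S0 while other symbols loop. Accept at S0.
A 4-state machine:
        a   b  
>* S0   S1  S0 
   S1   S2  S1 
   S2   S3  S2 
   S3   S0  S3 
(> = start, * = accepting)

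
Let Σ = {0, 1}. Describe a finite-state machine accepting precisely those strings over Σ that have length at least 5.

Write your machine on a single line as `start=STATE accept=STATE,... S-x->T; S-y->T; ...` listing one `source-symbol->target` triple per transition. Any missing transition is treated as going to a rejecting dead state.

Count input length up to 6: every symbol moves from q0 toward q6, which means 'more than 5' and absorbs. Accept from {q5, q6}.
7 states suffice.
        0   1  
>  q0   q1  q1 
   q1   q2  q2 
   q2   q3  q3 
   q3   q4  q4 
   q4   q5  q5 
 * q5   q6  q6 
 * q6   q6  q6 
(> = start, * = accepting)

start=q0; accept=q5,q6; q0-0->q1; q0-1->q1; q1-0->q2; q1-1->q2; q2-0->q3; q2-1->q3; q3-0->q4; q3-1->q4; q4-0->q5; q4-1->q5; q5-0->q6; q5-1->q6; q6-0->q6; q6-1->q6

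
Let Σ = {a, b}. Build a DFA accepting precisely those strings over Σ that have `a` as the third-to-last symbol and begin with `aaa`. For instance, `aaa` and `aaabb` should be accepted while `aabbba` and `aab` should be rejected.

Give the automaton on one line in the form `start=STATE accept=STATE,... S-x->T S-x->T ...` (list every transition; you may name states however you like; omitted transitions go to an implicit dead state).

start=s0 accept=s4,s5,s6,s7 s0-a->s1 s0-b->s2 s1-a->s3 s1-b->s2 s2-a->s2 s2-b->s2 s3-a->s4 s3-b->s2 s4-a->s4 s4-b->s5 s5-a->s6 s5-b->s7 s6-a->s8 s6-b->s9 s7-a->s10 s7-b->s11 s8-a->s4 s8-b->s5 s9-a->s6 s9-b->s7 s10-a->s8 s10-b->s9 s11-a->s10 s11-b->s11

Run two small machines in parallel and take their product. The first has 15 states tracking the last 3 symbols read; the second has 5 states tracking whether the input so far still matches the prefix `aaa`. A product state is a pair (one from each), accepting exactly when both do. Equivalent product states are then merged.
          a    b  
>  s0     s1   s2 
   s1     s3   s2 
   s2     s2   s2 
   s3     s4   s2 
 * s4     s4   s5 
 * s5     s6   s7 
 * s6     s8   s9 
 * s7    s10  s11 
   s8     s4   s5 
   s9     s6   s7 
   s10    s8   s9 
   s11   s10  s11 
(> = start, * = accepting)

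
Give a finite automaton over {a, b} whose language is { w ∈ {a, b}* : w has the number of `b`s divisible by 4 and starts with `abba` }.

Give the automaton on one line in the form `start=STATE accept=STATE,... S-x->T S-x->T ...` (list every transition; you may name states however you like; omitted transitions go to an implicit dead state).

start=q0 accept=q7 q0-a->q1 q0-b->q2 q1-a->q2 q1-b->q3 q2-a->q2 q2-b->q2 q3-a->q2 q3-b->q4 q4-a->q5 q4-b->q2 q5-a->q5 q5-b->q6 q6-a->q6 q6-b->q7 q7-a->q7 q7-b->q8 q8-a->q8 q8-b->q5

Build one automaton per condition and run them in lockstep. One (4 states) tracks the count of `b`s modulo 4; the other (6 states) tracks whether the input so far still matches the prefix `abba`. Each combined state is a pair, one component from each; accept when both components accept. Minimizing collapses redundant product states.
9 states suffice.
        a   b  
>  q0   q1  q2 
   q1   q2  q3 
   q2   q2  q2 
   q3   q2  q4 
   q4   q5  q2 
   q5   q5  q6 
   q6   q6  q7 
 * q7   q7  q8 
   q8   q8  q5 
(> = start, * = accepting)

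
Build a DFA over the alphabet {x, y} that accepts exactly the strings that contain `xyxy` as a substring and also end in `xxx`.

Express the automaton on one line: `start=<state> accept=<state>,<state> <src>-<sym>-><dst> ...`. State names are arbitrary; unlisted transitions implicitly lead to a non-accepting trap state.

Build one automaton per condition and run them in lockstep. The first has 5 states tracking whether and how much of `xyxy` has been seen; the second has 4 states tracking how much of the suffix `xxx` has currently been matched. A product state is a pair (one from each), accepting exactly when both do.
       x  y 
>  A   B  A 
   B   C  D 
   C   E  D 
   D   F  A 
   E   E  D 
   F   C  G 
   G   H  G 
   H   I  G 
   I   J  G 
 * J   J  G 
(> = start, * = accepting)

start=A accept=J A-x->B A-y->A B-x->C B-y->D C-x->E C-y->D D-x->F D-y->A E-x->E E-y->D F-x->C F-y->G G-x->H G-y->G H-x->I H-y->G I-x->J I-y->G J-x->J J-y->G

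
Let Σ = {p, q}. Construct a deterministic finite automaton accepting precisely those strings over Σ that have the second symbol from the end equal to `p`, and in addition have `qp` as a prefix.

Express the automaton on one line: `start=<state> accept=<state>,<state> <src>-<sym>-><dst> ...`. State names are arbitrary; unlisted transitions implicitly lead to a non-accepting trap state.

start=S0 accept=S4,S5 S0-p->S1 S0-q->S2 S1-p->S1 S1-q->S1 S2-p->S3 S2-q->S1 S3-p->S4 S3-q->S5 S4-p->S4 S4-q->S5 S5-p->S3 S5-q->S6 S6-p->S3 S6-q->S6

Run two small machines in parallel and take their product. One (7 states) tracks the last 2 symbols read; the other (4 states) tracks whether the input so far still matches the prefix `qp`. Each combined state is a pair, one component from each; accept when both components accept. Minimizing collapses redundant product states.
A 7-state machine:
        p   q  
>  S0   S1  S2 
   S1   S1  S1 
   S2   S3  S1 
   S3   S4  S5 
 * S4   S4  S5 
 * S5   S3  S6 
   S6   S3  S6 
(> = start, * = accepting)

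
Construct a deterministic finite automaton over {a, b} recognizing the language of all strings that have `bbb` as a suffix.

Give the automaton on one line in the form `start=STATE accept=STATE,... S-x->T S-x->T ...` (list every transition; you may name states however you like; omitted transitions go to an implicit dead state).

Let each state record the length of the longest suffix of the input read so far that is also a prefix of `bbb`. q1 means the last symbol is `b`; q2 means the last 2 symbols are `bb`; q3 means the last 3 symbols are `bbb`. Accept only at q3, where the string currently ends in `bbb`.
        a   b  
>  q0   q0  q1 
   q1   q0  q2 
   q2   q0  q3 
 * q3   q0  q3 
(> = start, * = accepting)

start=q0 accept=q3 q0-a->q0 q0-b->q1 q1-a->q0 q1-b->q2 q2-a->q0 q2-b->q3 q3-a->q0 q3-b->q3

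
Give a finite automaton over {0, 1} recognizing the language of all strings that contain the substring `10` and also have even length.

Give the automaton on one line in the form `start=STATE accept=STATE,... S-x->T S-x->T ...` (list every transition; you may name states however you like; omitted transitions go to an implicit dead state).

Handle the two conditions separately and then intersect. One (3 states) tracks whether and how much of `10` has been seen; the other (2 states) tracks the input length modulo 2. Each combined state is a pair, one component from each; accept when both components accept.
A 6-state machine:
        0   1  
>  s0   s1  s2 
   s1   s0  s3 
   s2   s4  s3 
   s3   s5  s2 
 * s4   s5  s5 
   s5   s4  s4 
(> = start, * = accepting)

start=s0 accept=s4 s0-0->s1 s0-1->s2 s1-0->s0 s1-1->s3 s2-0->s4 s2-1->s3 s3-0->s5 s3-1->s2 s4-0->s5 s4-1->s5 s5-0->s4 s5-1->s4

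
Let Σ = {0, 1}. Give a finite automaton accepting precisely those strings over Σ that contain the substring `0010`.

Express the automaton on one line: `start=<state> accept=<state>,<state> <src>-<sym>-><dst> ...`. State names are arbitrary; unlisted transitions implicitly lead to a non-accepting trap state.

States A..D record the length of the longest prefix of `0010` that matches the current input suffix. Reaching E means `0010` has been seen, and we stay there forever. Accept from E.
       0  1 
>  A   B  A 
   B   C  A 
   C   C  D 
   D   E  A 
 * E   E  E 
(> = start, * = accepting)

start=A accept=E A-0->B A-1->A B-0->C B-1->A C-0->C C-1->D D-0->E D-1->A E-0->E E-1->E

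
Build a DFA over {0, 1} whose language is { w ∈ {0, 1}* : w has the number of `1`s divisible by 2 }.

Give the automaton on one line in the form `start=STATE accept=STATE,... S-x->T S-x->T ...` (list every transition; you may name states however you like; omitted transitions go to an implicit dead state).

The only thing that matters is how many `1`s have appeared, reduced mod 2. Use one state per residue: s0 for 0, …, s1 for 1. Reading `1` moves to the next residue; anything else stays put. s0 is accepting.
        0   1  
>* s0   s0  s1 
   s1   s1  s0 
(> = start, * = accepting)

start=s0 accept=s0 s0-0->s0 s0-1->s1 s1-0->s1 s1-1->s0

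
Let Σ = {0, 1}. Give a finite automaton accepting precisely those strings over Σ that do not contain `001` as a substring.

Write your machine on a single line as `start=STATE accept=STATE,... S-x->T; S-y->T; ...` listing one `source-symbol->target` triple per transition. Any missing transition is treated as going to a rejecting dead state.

start=q0; accept=q0,q1,q2; q0-0->q1; q0-1->q0; q1-0->q2; q1-1->q0; q2-0->q2; q2-1->q3; q3-0->q3; q3-1->q3

This is the complement of 'contains `001`'. Use the same substring-matching states — q0 through q3 holding how much of `001` has just been matched — but flip the accepting set: everything except the trap q3 accepts.
4 states suffice.
        0   1  
>* q0   q1  q0 
 * q1   q2  q0 
 * q2   q2  q3 
   q3   q3  q3 
(> = start, * = accepting)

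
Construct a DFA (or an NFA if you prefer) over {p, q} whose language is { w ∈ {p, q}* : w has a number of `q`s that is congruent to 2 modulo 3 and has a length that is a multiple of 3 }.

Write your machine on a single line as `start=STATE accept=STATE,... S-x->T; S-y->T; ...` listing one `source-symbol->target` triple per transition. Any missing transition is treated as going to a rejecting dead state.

start=A; accept=H; A-p->B; A-q->C; B-p->D; B-q->E; C-p->E; C-q->F; D-p->A; D-q->G; E-p->G; E-q->H; F-p->H; F-q->A; G-p->C; G-q->I; H-p->I; H-q->B; I-p->F; I-q->D

Run two small machines in parallel and take their product. The first has 3 states tracking the count of `q`s modulo 3; the second has 3 states tracking the input length modulo 3. A product state is a pair (one from each), accepting exactly when both do.
With 9 states:
       p  q 
>  A   B  C 
   B   D  E 
   C   E  F 
   D   A  G 
   E   G  H 
   F   H  A 
   G   C  I 
 * H   I  B 
   I   F  D 
(> = start, * = accepting)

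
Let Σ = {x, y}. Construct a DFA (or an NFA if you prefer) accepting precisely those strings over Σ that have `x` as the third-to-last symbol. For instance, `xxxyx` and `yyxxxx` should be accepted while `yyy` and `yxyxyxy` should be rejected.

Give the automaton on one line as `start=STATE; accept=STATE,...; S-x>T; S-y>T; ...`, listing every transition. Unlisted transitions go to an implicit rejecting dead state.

start=q0; accept=q7,q8,q9,q10; q0-x>q1; q0-y>q2; q1-x>q3; q1-y>q4; q2-x>q5; q2-y>q6; q3-x>q7; q3-y>q8; q4-x>q9; q4-y>q10; q5-x>q11; q5-y>q12; q6-x>q13; q6-y>q14; q7-x>q7; q7-y>q8; q8-x>q9; q8-y>q10; q9-x>q11; q9-y>q12; q10-x>q13; q10-y>q14; q11-x>q7; q11-y>q8; q12-x>q9; q12-y>q10; q13-x>q11; q13-y>q12; q14-x>q13; q14-y>q14

Because acceptance depends on a position counted from the end, the machine has to buffer the most recent 3 symbols. Make each state the string of the last up-to-3 symbols read; on input `x` shift the window left and append `x`. Accept when the buffered window has length 3 and begins with `x`.
A 15-state machine:
          x    y  
>  q0     q1   q2 
   q1     q3   q4 
   q2     q5   q6 
   q3     q7   q8 
   q4     q9  q10 
   q5    q11  q12 
   q6    q13  q14 
 * q7     q7   q8 
 * q8     q9  q10 
 * q9    q11  q12 
 * q10   q13  q14 
   q11    q7   q8 
   q12    q9  q10 
   q13   q11  q12 
   q14   q13  q14 
(> = start, * = accepting)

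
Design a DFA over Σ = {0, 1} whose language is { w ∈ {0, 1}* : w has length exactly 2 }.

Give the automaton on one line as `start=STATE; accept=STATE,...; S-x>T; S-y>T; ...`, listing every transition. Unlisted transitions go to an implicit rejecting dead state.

Count input length up to 3: every symbol moves from q0 toward q3, which means 'more than 2' and absorbs. Accept from {q2}.
With 4 states:
        0   1  
>  q0   q1  q1 
   q1   q2  q2 
 * q2   q3  q3 
   q3   q3  q3 
(> = start, * = accepting)

start=q0; accept=q2; q0-0>q1; q0-1>q1; q1-0>q2; q1-1>q2; q2-0>q3; q2-1>q3; q3-0>q3; q3-1>q3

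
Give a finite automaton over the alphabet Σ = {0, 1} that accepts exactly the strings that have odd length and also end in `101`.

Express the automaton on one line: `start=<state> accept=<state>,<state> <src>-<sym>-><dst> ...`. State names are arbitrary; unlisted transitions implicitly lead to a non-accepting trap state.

start=S0 accept=S6 S0-0->S1 S0-1->S2 S1-0->S0 S1-1->S3 S2-0->S4 S2-1->S3 S3-0->S5 S3-1->S2 S4-0->S1 S4-1->S6 S5-0->S0 S5-1->S7 S6-0->S4 S6-1->S3 S7-0->S5 S7-1->S2

Build one automaton per condition and run them in lockstep. The first has 2 states tracking the input length modulo 2; the second has 4 states tracking how much of the suffix `101` has currently been matched. A product state is a pair (one from each), accepting exactly when both do.
        0   1  
>  S0   S1  S2 
   S1   S0  S3 
   S2   S4  S3 
   S3   S5  S2 
   S4   S1  S6 
   S5   S0  S7 
 * S6   S4  S3 
   S7   S5  S2 
(> = start, * = accepting)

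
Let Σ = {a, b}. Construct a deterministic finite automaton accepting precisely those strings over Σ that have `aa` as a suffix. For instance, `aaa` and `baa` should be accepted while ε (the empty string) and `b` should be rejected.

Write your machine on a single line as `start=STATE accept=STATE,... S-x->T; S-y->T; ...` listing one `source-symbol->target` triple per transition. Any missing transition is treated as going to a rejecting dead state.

Let each state record the length of the longest suffix of the input read so far that is also a prefix of `aa`. q1 means the last symbol is `a`; q2 means the last 2 symbols are `aa`. Accept only at q2, where the string currently ends in `aa`.
A 3-state machine:
        a   b  
>  q0   q1  q0 
   q1   q2  q0 
 * q2   q2  q0 
(> = start, * = accepting)

start=q0; accept=q2; q0-a->q1; q0-b->q0; q1-a->q2; q1-b->q0; q2-a->q2; q2-b->q0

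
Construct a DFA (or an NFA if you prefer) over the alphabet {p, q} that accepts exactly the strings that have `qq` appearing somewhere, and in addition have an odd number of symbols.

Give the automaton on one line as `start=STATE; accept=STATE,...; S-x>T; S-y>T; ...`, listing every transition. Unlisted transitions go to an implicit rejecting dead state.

start=s0; accept=s5; s0-p>s1; s0-q>s2; s1-p>s0; s1-q>s3; s2-p>s0; s2-q>s4; s3-p>s1; s3-q>s5; s4-p>s5; s4-q>s5; s5-p>s4; s5-q>s4

Build one automaton per condition and run them in lockstep. One (3 states) tracks whether and how much of `qq` has been seen; the other (2 states) tracks the input length modulo 2. Each combined state is a pair, one component from each; accept when both components accept.
A 6-state machine:
        p   q  
>  s0   s1  s2 
   s1   s0  s3 
   s2   s0  s4 
   s3   s1  s5 
   s4   s5  s5 
 * s5   s4  s4 
(> = start, * = accepting)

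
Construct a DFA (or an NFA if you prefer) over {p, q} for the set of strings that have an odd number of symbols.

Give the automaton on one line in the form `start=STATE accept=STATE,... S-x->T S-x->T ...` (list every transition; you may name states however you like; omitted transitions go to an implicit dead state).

Only the length mod 2 matters, so use a 2-cycle: from any state, every input symbol moves to the next state, wrapping B back to A. Mark B accepting.
A 2-state machine:
       p  q 
>  A   B  B 
 * B   A  A 
(> = start, * = accepting)

start=A accept=B A-p->B A-q->B B-p->A B-q->A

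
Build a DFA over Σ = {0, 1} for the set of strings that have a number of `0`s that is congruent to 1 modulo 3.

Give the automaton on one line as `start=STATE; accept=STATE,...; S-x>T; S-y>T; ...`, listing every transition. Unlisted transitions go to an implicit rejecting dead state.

The only thing that matters is how many `0`s have appeared, reduced mod 3. Use one state per residue: S0 for 0, …, S2 for 2. Reading `0` moves to the next residue; anything else stays put. S1 is accepting.
A 3-state machine:
        0   1  
>  S0   S1  S0 
 * S1   S2  S1 
   S2   S0  S2 
(> = start, * = accepting)

start=S0; accept=S1; S0-0>S1; S0-1>S0; S1-0>S2; S1-1>S1; S2-0>S0; S2-1>S2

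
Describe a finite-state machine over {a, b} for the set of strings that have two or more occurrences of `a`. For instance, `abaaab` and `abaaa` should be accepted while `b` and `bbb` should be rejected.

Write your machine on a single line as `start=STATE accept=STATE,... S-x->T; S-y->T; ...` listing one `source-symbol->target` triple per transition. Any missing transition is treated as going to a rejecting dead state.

start=q0; accept=q2,q3; q0-a->q1; q0-b->q0; q1-a->q2; q1-b->q1; q2-a->q3; q2-b->q2; q3-a->q3; q3-b->q3

Only the number of `a`s matters, and only up to 3. Make a chain q0 → q1 → q2 → q3 advanced by each `a` (with q3 absorbing); every other symbol self-loops. The accepting set is {q2, q3}.
A 4-state machine:
        a   b  
>  q0   q1  q0 
   q1   q2  q1 
 * q2   q3  q2 
 * q3   q3  q3 
(> = start, * = accepting)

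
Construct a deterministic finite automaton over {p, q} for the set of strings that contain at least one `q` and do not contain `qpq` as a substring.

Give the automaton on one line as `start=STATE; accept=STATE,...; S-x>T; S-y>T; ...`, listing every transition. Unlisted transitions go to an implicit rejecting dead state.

start=A; accept=B,C,D; A-p>A; A-q>B; B-p>C; B-q>B; C-p>D; C-q>E; D-p>D; D-q>B; E-p>E; E-q>E

Build one automaton per condition and run them in lockstep. The first has 3 states tracking the count of `q`s, saturating at 2; the second has 4 states tracking partial matches of the forbidden pattern `qpq`. A product state is a pair (one from each), accepting exactly when both do. Minimizing collapses redundant product states.
A 5-state machine:
       p  q 
>  A   A  B 
 * B   C  B 
 * C   D  E 
 * D   D  B 
   E   E  E 
(> = start, * = accepting)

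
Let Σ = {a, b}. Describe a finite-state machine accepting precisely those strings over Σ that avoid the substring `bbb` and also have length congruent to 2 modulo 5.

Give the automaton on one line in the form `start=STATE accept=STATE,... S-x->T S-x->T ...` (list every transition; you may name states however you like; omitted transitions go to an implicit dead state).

start=s0 accept=s3,s4,s5 s0-a->s1 s0-b->s2 s1-a->s3 s1-b->s4 s2-a->s3 s2-b->s5 s3-a->s6 s3-b->s7 s4-a->s6 s4-b->s8 s5-a->s6 s5-b->s9 s6-a->s10 s6-b->s11 s7-a->s10 s7-b->s12 s8-a->s10 s8-b->s9 s9-a->s9 s9-b->s9 s10-a->s0 s10-b->s13 s11-a->s0 s11-b->s14 s12-a->s0 s12-b->s9 s13-a->s1 s13-b->s15 s14-a->s1 s14-b->s9 s15-a->s3 s15-b->s9

Run two small machines in parallel and take their product. One (4 states) tracks partial matches of the forbidden pattern `bbb`; the other (5 states) tracks the input length modulo 5. Each combined state is a pair, one component from each; accept when both components accept. Equivalent product states are then merged.
          a    b  
>  s0     s1   s2 
   s1     s3   s4 
   s2     s3   s5 
 * s3     s6   s7 
 * s4     s6   s8 
 * s5     s6   s9 
   s6    s10  s11 
   s7    s10  s12 
   s8    s10   s9 
   s9     s9   s9 
   s10    s0  s13 
   s11    s0  s14 
   s12    s0   s9 
   s13    s1  s15 
   s14    s1   s9 
   s15    s3   s9 
(> = start, * = accepting)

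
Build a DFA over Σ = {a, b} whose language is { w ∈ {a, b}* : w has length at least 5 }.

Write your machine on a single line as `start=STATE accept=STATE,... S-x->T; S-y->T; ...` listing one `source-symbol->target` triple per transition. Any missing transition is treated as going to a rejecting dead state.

Count input length up to 6: every symbol moves from q0 toward q6, which means 'more than 5' and absorbs. Accept from {q5, q6}.
        a   b  
>  q0   q1  q1 
   q1   q2  q2 
   q2   q3  q3 
   q3   q4  q4 
   q4   q5  q5 
 * q5   q6  q6 
 * q6   q6  q6 
(> = start, * = accepting)

start=q0; accept=q5,q6; q0-a->q1; q0-b->q1; q1-a->q2; q1-b->q2; q2-a->q3; q2-b->q3; q3-a->q4; q3-b->q4; q4-a->q5; q4-b->q5; q5-a->q6; q5-b->q6; q6-a->q6; q6-b->q6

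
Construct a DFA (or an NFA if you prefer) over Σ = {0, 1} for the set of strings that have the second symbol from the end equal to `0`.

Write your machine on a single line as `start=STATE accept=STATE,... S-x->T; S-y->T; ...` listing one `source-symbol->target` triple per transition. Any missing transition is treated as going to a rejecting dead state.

start=s0; accept=s3,s4; s0-0->s1; s0-1->s2; s1-0->s3; s1-1->s4; s2-0->s5; s2-1->s6; s3-0->s3; s3-1->s4; s4-0->s5; s4-1->s6; s5-0->s3; s5-1->s4; s6-0->s5; s6-1->s6

Because acceptance depends on a position counted from the end, the machine has to buffer the most recent 2 symbols. Make each state the string of the last up-to-2 symbols read; on input `x` shift the window left and append `x`. Accept when the buffered window has length 2 and begins with `0`.
        0   1  
>  s0   s1  s2 
   s1   s3  s4 
   s2   s5  s6 
 * s3   s3  s4 
 * s4   s5  s6 
   s5   s3  s4 
   s6   s5  s6 
(> = start, * = accepting)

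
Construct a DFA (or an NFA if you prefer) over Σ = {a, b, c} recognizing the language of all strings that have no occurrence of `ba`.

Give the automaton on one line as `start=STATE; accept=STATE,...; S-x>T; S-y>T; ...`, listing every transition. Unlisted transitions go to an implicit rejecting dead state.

This is the complement of 'contains `ba`'. Use the same substring-matching states — q0 through q2 holding how much of `ba` has just been matched — but flip the accepting set: everything except the trap q2 accepts.
A 3-state machine:
        a   b   c  
>* q0   q0  q1  q0 
 * q1   q2  q1  q0 
   q2   q2  q2  q2 
(> = start, * = accepting)

start=q0; accept=q0,q1; q0-a>q0; q0-b>q1; q0-c>q0; q1-a>q2; q1-b>q1; q1-c>q0; q2-a>q2; q2-b>q2; q2-c>q2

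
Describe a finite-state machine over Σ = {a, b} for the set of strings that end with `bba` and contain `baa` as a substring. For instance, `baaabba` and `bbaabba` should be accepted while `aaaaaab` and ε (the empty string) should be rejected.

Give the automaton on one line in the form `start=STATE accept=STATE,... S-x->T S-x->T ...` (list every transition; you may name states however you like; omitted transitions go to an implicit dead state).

Run two small machines in parallel and take their product. The first has 4 states tracking how much of the suffix `bba` has currently been matched; the second has 4 states tracking whether and how much of `baa` has been seen. A product state is a pair (one from each), accepting exactly when both do.
With 9 states:
        a   b  
>  S0   S0  S1 
   S1   S2  S3 
   S2   S4  S1 
   S3   S5  S3 
   S4   S4  S6 
   S5   S4  S1 
   S6   S4  S7 
   S7   S8  S7 
 * S8   S4  S6 
(> = start, * = accepting)

start=S0 accept=S8 S0-a->S0 S0-b->S1 S1-a->S2 S1-b->S3 S2-a->S4 S2-b->S1 S3-a->S5 S3-b->S3 S4-a->S4 S4-b->S6 S5-a->S4 S5-b->S1 S6-a->S4 S6-b->S7 S7-a->S8 S7-b->S7 S8-a->S4 S8-b->S6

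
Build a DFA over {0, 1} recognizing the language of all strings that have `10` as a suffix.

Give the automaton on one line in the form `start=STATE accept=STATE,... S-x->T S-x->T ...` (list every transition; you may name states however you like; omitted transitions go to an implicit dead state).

start=q0 accept=q2 q0-0->q0 q0-1->q1 q1-0->q2 q1-1->q1 q2-0->q0 q2-1->q1

Let each state record the length of the longest suffix of the input read so far that is also a prefix of `10`. q1 means the last symbol is `1`; q2 means the last 2 symbols are `10`. Accept only at q2, where the string currently ends in `10`.
A 3-state machine:
        0   1  
>  q0   q0  q1 
   q1   q2  q1 
 * q2   q0  q1 
(> = start, * = accepting)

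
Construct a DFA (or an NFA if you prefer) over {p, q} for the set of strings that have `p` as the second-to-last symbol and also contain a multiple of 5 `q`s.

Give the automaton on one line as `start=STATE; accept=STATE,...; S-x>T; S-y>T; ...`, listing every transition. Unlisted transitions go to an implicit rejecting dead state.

start=S0; accept=S3,S8; S0-p>S1; S0-q>S2; S1-p>S3; S1-q>S2; S2-p>S2; S2-q>S4; S3-p>S3; S3-q>S2; S4-p>S4; S4-q>S5; S5-p>S5; S5-q>S6; S6-p>S7; S6-q>S0; S7-p>S7; S7-q>S8; S8-p>S1; S8-q>S2

Run two small machines in parallel and take their product. One (7 states) tracks the last 2 symbols read; the other (5 states) tracks the count of `q`s modulo 5. Each combined state is a pair, one component from each; accept when both components accept. After merging equivalent states the machine shrinks.
With 9 states:
        p   q  
>  S0   S1  S2 
   S1   S3  S2 
   S2   S2  S4 
 * S3   S3  S2 
   S4   S4  S5 
   S5   S5  S6 
   S6   S7  S0 
   S7   S7  S8 
 * S8   S1  S2 
(> = start, * = accepting)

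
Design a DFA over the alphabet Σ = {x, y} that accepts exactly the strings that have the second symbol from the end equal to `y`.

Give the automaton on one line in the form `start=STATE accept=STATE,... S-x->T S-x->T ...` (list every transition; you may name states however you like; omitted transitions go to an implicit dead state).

start=A accept=F,G A-x->B A-y->C B-x->D B-y->E C-x->F C-y->G D-x->D D-y->E E-x->F E-y->G F-x->D F-y->E G-x->F G-y->G

A DFA must remember the last 2 symbols (since which symbol is second-to-last isn't known until the input ends). Use one state per possible window of the last ≤2 symbols; accept from those whose window starts with `y`.
A 7-state machine:
       x  y 
>  A   B  C 
   B   D  E 
   C   F  G 
   D   D  E 
   E   F  G 
 * F   D  E 
 * G   F  G 
(> = start, * = accepting)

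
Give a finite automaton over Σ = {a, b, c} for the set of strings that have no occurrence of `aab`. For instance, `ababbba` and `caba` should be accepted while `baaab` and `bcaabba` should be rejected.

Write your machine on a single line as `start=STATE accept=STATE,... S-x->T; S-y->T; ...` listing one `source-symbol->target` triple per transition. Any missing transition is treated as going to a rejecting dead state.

start=S0; accept=S0,S1,S2; S0-a->S1; S0-b->S0; S0-c->S0; S1-a->S2; S1-b->S0; S1-c->S0; S2-a->S2; S2-b->S3; S2-c->S0; S3-a->S3; S3-b->S3; S3-c->S3

This is the complement of 'contains `aab`'. Use the same substring-matching states — S0 through S3 holding how much of `aab` has just been matched — but flip the accepting set: everything except the trap S3 accepts.
With 4 states:
        a   b   c  
>* S0   S1  S0  S0 
 * S1   S2  S0  S0 
 * S2   S2  S3  S0 
   S3   S3  S3  S3 
(> = start, * = accepting)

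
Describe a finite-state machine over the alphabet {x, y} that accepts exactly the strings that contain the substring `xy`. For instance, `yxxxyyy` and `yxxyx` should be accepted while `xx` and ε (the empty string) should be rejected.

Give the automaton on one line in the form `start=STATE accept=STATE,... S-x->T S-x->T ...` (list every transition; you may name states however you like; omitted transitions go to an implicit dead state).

start=S0 accept=S2 S0-x->S1 S0-y->S0 S1-x->S1 S1-y->S2 S2-x->S2 S2-y->S2

Track how much of `xy` has been matched so far: state S0 is no progress, S2 is the absorbing accept state reached once `xy` has occurred. Intermediate states record partial matches; on a mismatch, fall back to the longest reusable overlap.
A 3-state machine:
        x   y  
>  S0   S1  S0 
   S1   S1  S2 
 * S2   S2  S2 
(> = start, * = accepting)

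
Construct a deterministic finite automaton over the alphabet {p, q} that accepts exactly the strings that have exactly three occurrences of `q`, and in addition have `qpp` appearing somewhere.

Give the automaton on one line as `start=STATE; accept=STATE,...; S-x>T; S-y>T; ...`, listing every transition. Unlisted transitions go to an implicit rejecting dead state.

Run two small machines in parallel and take their product. The first has 5 states tracking the count of `q`s, saturating at 4; the second has 4 states tracking whether and how much of `qpp` has been seen. A product state is a pair (one from each), accepting exactly when both do. Equivalent product states are then merged.
An 11-state machine:
          p    q  
>  S0     S0   S1 
   S1     S2   S3 
   S2     S4   S3 
   S3     S5   S6 
   S4     S4   S7 
   S5     S7   S6 
   S6     S8   S9 
   S7     S7  S10 
   S8    S10   S9 
   S9     S9   S9 
 * S10   S10   S9 
(> = start, * = accepting)

start=S0; accept=S10; S0-p>S0; S0-q>S1; S1-p>S2; S1-q>S3; S2-p>S4; S2-q>S3; S3-p>S5; S3-q>S6; S4-p>S4; S4-q>S7; S5-p>S7; S5-q>S6; S6-p>S8; S6-q>S9; S7-p>S7; S7-q>S10; S8-p>S10; S8-q>S9; S9-p>S9; S9-q>S9; S10-p>S10; S10-q>S9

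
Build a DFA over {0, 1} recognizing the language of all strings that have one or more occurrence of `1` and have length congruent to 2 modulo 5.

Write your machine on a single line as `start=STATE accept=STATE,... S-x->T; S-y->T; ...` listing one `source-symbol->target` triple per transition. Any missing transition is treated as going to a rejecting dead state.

start=q0; accept=q4,q5; q0-0->q1; q0-1->q2; q1-0->q3; q1-1->q4; q2-0->q4; q2-1->q5; q3-0->q6; q3-1->q7; q4-0->q7; q4-1->q8; q5-0->q8; q5-1->q8; q6-0->q9; q6-1->q10; q7-0->q10; q7-1->q11; q8-0->q11; q8-1->q11; q9-0->q0; q9-1->q12; q10-0->q12; q10-1->q13; q11-0->q13; q11-1->q13; q12-0->q2; q12-1->q14; q13-0->q14; q13-1->q14; q14-0->q5; q14-1->q5

Run two small machines in parallel and take their product. One (3 states) tracks the count of `1`s, saturating at 2; the other (5 states) tracks the input length modulo 5. Each combined state is a pair, one component from each; accept when both components accept.
15 states suffice.
          0    1  
>  q0     q1   q2 
   q1     q3   q4 
   q2     q4   q5 
   q3     q6   q7 
 * q4     q7   q8 
 * q5     q8   q8 
   q6     q9  q10 
   q7    q10  q11 
   q8    q11  q11 
   q9     q0  q12 
   q10   q12  q13 
   q11   q13  q13 
   q12    q2  q14 
   q13   q14  q14 
   q14    q5   q5 
(> = start, * = accepting)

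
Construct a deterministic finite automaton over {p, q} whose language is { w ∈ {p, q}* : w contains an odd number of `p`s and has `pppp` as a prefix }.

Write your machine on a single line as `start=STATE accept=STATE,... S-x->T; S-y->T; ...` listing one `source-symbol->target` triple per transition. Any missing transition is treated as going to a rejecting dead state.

Handle the two conditions separately and then intersect. One (2 states) tracks the count of `p`s modulo 2; the other (6 states) tracks whether the input so far still matches the prefix `pppp`. Each combined state is a pair, one component from each; accept when both components accept. After merging equivalent states the machine shrinks.
       p  q 
>  A   B  C 
   B   D  C 
   C   C  C 
   D   E  C 
   E   F  C 
   F   G  F 
 * G   F  G 
(> = start, * = accepting)

start=A; accept=G; A-p->B; A-q->C; B-p->D; B-q->C; C-p->C; C-q->C; D-p->E; D-q->C; E-p->F; E-q->C; F-p->G; F-q->F; G-p->F; G-q->G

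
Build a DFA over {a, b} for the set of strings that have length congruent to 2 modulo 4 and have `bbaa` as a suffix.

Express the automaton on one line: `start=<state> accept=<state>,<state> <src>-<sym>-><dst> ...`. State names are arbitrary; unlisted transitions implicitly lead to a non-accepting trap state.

Build one automaton per condition and run them in lockstep. The first has 4 states tracking the input length modulo 4; the second has 5 states tracking how much of the suffix `bbaa` has currently been matched. A product state is a pair (one from each), accepting exactly when both do. Minimizing collapses redundant product states.
8 states suffice.
        a   b  
>  S0   S1  S1 
   S1   S2  S2 
   S2   S3  S4 
   S3   S0  S0 
   S4   S0  S5 
   S5   S6  S1 
   S6   S7  S2 
 * S7   S3  S4 
(> = start, * = accepting)

start=S0 accept=S7 S0-a->S1 S0-b->S1 S1-a->S2 S1-b->S2 S2-a->S3 S2-b->S4 S3-a->S0 S3-b->S0 S4-a->S0 S4-b->S5 S5-a->S6 S5-b->S1 S6-a->S7 S6-b->S2 S7-a->S3 S7-b->S4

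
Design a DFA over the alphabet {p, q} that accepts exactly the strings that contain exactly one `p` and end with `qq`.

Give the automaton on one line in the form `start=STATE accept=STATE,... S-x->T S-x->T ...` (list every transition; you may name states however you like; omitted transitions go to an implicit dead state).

start=S0 accept=S4 S0-p->S1 S0-q->S0 S1-p->S2 S1-q->S3 S2-p->S2 S2-q->S2 S3-p->S2 S3-q->S4 S4-p->S2 S4-q->S4

Run two small machines in parallel and take their product. The first has 3 states tracking the count of `p`s, saturating at 2; the second has 3 states tracking how much of the suffix `qq` has currently been matched. A product state is a pair (one from each), accepting exactly when both do. Minimizing collapses redundant product states.
        p   q  
>  S0   S1  S0 
   S1   S2  S3 
   S2   S2  S2 
   S3   S2  S4 
 * S4   S2  S4 
(> = start, * = accepting)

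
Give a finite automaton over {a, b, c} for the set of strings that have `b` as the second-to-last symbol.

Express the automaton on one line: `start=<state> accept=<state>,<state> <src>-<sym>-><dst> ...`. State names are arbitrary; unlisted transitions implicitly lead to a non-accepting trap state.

start=q0 accept=q7,q8,q9 q0-a->q1 q0-b->q2 q0-c->q3 q1-a->q4 q1-b->q5 q1-c->q6 q2-a->q7 q2-b->q8 q2-c->q9 q3-a->q10 q3-b->q11 q3-c->q12 q4-a->q4 q4-b->q5 q4-c->q6 q5-a->q7 q5-b->q8 q5-c->q9 q6-a->q10 q6-b->q11 q6-c->q12 q7-a->q4 q7-b->q5 q7-c->q6 q8-a->q7 q8-b->q8 q8-c->q9 q9-a->q10 q9-b->q11 q9-c->q12 q10-a->q4 q10-b->q5 q10-c->q6 q11-a->q7 q11-b->q8 q11-c->q9 q12-a->q10 q12-b->q11 q12-c->q12

A DFA must remember the last 2 symbols (since which symbol is second-to-last isn't known until the input ends). Use one state per possible window of the last ≤2 symbols; accept from those whose window starts with `b`.
13 states suffice.
          a    b    c  
>  q0     q1   q2   q3 
   q1     q4   q5   q6 
   q2     q7   q8   q9 
   q3    q10  q11  q12 
   q4     q4   q5   q6 
   q5     q7   q8   q9 
   q6    q10  q11  q12 
 * q7     q4   q5   q6 
 * q8     q7   q8   q9 
 * q9    q10  q11  q12 
   q10    q4   q5   q6 
   q11    q7   q8   q9 
   q12   q10  q11  q12 
(> = start, * = accepting)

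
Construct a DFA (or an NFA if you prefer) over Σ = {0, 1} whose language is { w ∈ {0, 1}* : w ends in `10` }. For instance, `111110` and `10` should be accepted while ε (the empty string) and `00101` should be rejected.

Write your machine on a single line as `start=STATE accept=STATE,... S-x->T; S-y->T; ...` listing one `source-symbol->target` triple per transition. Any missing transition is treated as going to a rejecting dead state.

start=q0; accept=q2; q0-0->q0; q0-1->q1; q1-0->q2; q1-1->q1; q2-0->q0; q2-1->q1

Remember how much of `10` the current input suffix matches. State q0 means no match yet; q1 means the last symbol is `1`; q2 means the last 2 symbols are `10`. Only q2 accepts. On a mismatch, fall back to the longest proper suffix that is still a prefix of `10`.
A 3-state machine:
        0   1  
>  q0   q0  q1 
   q1   q2  q1 
 * q2   q0  q1 
(> = start, * = accepting)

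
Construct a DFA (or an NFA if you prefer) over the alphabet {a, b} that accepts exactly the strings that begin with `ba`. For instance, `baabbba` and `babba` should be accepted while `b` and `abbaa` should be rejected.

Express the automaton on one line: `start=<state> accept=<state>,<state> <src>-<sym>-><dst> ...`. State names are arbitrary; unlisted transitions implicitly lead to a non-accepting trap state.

start=q0 accept=q2 q0-a->q3 q0-b->q1 q1-a->q2 q1-b->q3 q2-a->q2 q2-b->q2 q3-a->q3 q3-b->q3

Walk along `ba` while the input agrees: from q0 take `b` to q1, and so on. Any deviation drops to the rejecting sink q3. Once q2 is reached the prefix is confirmed and every continuation is accepted.
        a   b  
>  q0   q3  q1 
   q1   q2  q3 
 * q2   q2  q2 
   q3   q3  q3 
(> = start, * = accepting)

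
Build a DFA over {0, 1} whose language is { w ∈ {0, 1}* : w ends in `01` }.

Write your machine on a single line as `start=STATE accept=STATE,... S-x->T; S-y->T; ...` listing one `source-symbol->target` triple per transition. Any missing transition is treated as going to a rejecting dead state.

start=A; accept=C; A-0->B; A-1->A; B-0->B; B-1->C; C-0->B; C-1->A

Remember how much of `01` the current input suffix matches. State A means no match yet; B means the last symbol is `0`; C means the last 2 symbols are `01`. Only C accepts. On a mismatch, fall back to the longest proper suffix that is still a prefix of `01`.
3 states suffice.
       0  1 
>  A   B  A 
   B   B  C 
 * C   B  A 
(> = start, * = accepting)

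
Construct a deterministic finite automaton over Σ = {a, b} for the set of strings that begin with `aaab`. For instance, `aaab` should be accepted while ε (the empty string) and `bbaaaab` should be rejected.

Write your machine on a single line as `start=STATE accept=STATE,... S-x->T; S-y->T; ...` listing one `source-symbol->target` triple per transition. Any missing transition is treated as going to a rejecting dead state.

Walk along `aaab` while the input agrees: from s0 take `a` to s1, and so on. Any deviation drops to the rejecting sink s5. Once s4 is reached the prefix is confirmed and every continuation is accepted.
A 6-state machine:
        a   b  
>  s0   s1  s5 
   s1   s2  s5 
   s2   s3  s5 
   s3   s5  s4 
 * s4   s4  s4 
   s5   s5  s5 
(> = start, * = accepting)

start=s0; accept=s4; s0-a->s1; s0-b->s5; s1-a->s2; s1-b->s5; s2-a->s3; s2-b->s5; s3-a->s5; s3-b->s4; s4-a->s4; s4-b->s4; s5-a->s5; s5-b->s5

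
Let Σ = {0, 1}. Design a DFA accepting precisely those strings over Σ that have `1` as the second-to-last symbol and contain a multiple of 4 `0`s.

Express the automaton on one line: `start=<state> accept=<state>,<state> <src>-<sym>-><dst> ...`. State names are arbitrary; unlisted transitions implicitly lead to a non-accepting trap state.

start=q0 accept=q6,q17 q0-0->q1 q0-1->q2 q1-0->q3 q1-1->q4 q2-0->q5 q2-1->q6 q3-0->q7 q3-1->q8 q4-0->q9 q4-1->q10 q5-0->q3 q5-1->q4 q6-0->q5 q6-1->q6 q7-0->q11 q7-1->q12 q8-0->q13 q8-1->q14 q9-0->q7 q9-1->q8 q10-0->q9 q10-1->q10 q11-0->q15 q11-1->q16 q12-0->q17 q12-1->q18 q13-0->q11 q13-1->q12 q14-0->q13 q14-1->q14 q15-0->q3 q15-1->q4 q16-0->q5 q16-1->q6 q17-0->q15 q17-1->q16 q18-0->q17 q18-1->q18

Build one automaton per condition and run them in lockstep. One (7 states) tracks the last 2 symbols read; the other (4 states) tracks the count of `0`s modulo 4. Each combined state is a pair, one component from each; accept when both components accept.
19 states suffice.
          0    1  
>  q0     q1   q2 
   q1     q3   q4 
   q2     q5   q6 
   q3     q7   q8 
   q4     q9  q10 
   q5     q3   q4 
 * q6     q5   q6 
   q7    q11  q12 
   q8    q13  q14 
   q9     q7   q8 
   q10    q9  q10 
   q11   q15  q16 
   q12   q17  q18 
   q13   q11  q12 
   q14   q13  q14 
   q15    q3   q4 
   q16    q5   q6 
 * q17   q15  q16 
   q18   q17  q18 
(> = start, * = accepting)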